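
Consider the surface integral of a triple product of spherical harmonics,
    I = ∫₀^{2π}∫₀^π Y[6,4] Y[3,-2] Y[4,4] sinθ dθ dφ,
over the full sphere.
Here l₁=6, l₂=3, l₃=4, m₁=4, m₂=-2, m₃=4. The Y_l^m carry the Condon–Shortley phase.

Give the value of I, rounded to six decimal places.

m-sum = 4 − 2 + 4 = 6 ≠ 0 ⇒ I = 0

0.000000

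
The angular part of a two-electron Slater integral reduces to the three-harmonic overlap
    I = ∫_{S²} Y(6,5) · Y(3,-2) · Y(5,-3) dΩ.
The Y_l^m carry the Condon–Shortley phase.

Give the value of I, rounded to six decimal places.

-0.169016

m-sum 0 ✓  L=14 even ✓  3≤5≤9 ✓
Π(2lᵢ+1) = 13×7×11 = 1001
triangle coeff Δ(6,3,5) = 1/675675
Σ_t [1,3]: t=1:−1/8640 t=2:+1/2304 t=3:−1/8640 = 7/34560
(3j)²=7/429 [(6 3 5; 0 0 0)], sign=-1
Σ_t [0,1]: t=0:+1/120960 t=1:−1/483840 = 1/161280
(3j)²=2/91 [(6 3 5; 5 -2 -3)], sign=+1
⇒ 4πI² = 14/39
I = (-1)√(14/39/(4π)) = -0.16901560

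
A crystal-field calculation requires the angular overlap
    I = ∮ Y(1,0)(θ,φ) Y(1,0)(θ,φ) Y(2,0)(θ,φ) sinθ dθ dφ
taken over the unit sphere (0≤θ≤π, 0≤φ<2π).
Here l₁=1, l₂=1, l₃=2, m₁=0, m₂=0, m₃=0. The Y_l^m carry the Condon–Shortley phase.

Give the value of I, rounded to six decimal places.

0.252313

Rules hold: Σm=0, L=4 even, 0≤2≤2.
N = 3·3·5 = 45
Δ = 0!·2!·2!/5! = 1/30
Racah Σ t=0..0: t=0:+1/1 = 1/1
⇒ 3j(1 1 2; 0 0 0)² = 2/15, sgn +1
(m-triple is (0,0,0) — same symbol as above.)
4πI² = N·(3j₀)²·(3jₘ)² = 4/5
I = +1·√(0.8/4π) = 0.25231325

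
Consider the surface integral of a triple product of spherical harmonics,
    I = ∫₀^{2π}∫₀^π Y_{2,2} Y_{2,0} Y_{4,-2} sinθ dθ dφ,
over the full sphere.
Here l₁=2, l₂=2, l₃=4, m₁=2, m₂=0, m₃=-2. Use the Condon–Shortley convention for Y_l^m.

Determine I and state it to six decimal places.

Checks pass: Σm=0; 8 even; l₃=4∈[0,4].
(2·2+1)(2·2+1)(2·4+1) = 225
Δ: 0! 4! 4! / 9! → 1/630
sum: t=0:+1/16 = 1/16
3j²(2 2 4; 0 0 0) = Δ·Π!·Σ² = 2/35  (sign +1)
sum: t=0:+1/96 = 1/96
3j²(2 2 4; 2 0 -2) = Δ·Π!·Σ² = 1/42  (sign +1)
combine: 4πI² = 225·2/35·1/42 = 15/49
take √, sign +1: I = 0.15607835

0.156078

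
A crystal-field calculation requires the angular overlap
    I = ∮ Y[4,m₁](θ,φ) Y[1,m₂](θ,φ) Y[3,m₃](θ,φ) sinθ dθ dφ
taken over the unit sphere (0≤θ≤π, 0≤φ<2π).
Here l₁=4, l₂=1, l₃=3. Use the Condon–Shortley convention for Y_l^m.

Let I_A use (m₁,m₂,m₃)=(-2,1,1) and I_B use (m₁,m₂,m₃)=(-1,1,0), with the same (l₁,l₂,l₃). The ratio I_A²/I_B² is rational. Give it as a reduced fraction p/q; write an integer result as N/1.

Same 4,1,3: normalisation and zero-m 3j drop out of the ratio.
A: Δ: 2! 6! 0! / 9! → 1/252; sum: t=2:+1/96 = 1/96; 3j²(4 1 3; -2 1 1) = Δ·Π!·Σ² = 5/84  (sign +1)
B: Δ: 2! 6! 0! / 9! → 1/252; sum: t=2:+1/72 = 1/72; 3j²(4 1 3; -1 1 0) = Δ·Π!·Σ² = 5/126  (sign -1)
I_A²/I_B² = (5/84)/(5/126) = 3/2

3/2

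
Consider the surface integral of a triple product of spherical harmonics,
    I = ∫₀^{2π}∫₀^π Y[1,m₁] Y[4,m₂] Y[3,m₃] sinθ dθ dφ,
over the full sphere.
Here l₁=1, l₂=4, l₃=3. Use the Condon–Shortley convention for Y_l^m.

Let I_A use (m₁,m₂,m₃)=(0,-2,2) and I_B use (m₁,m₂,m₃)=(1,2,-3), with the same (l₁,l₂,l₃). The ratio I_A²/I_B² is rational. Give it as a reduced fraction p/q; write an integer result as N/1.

l's match ⇒ only the (l;m) 3-j factors differ between A and B.
A: triangle coeff Δ(1,4,3) = 1/252; Σ_t [1,1]: t=1:−1/120 = -1/120; (3j)²=1/21 [(1 4 3; 0 -2 2)], sign=+1
B: triangle coeff Δ(1,4,3) = 1/252; Σ_t [0,0]: t=0:+1/1440 = 1/1440; (3j)²=1/252 [(1 4 3; 1 2 -3)], sign=+1
I_A²/I_B² = (1/21)/(1/252) = 12/1

12/1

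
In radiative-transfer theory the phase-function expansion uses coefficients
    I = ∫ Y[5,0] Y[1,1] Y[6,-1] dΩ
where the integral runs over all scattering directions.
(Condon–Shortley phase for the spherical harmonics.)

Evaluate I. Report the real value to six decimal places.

-0.187239

Rules hold: Σm=0, L=12 even, 4≤6≤6.
N = 11·3·13 = 429
Δ = 0!·10!·2!/13! = 1/858
Racah Σ t=0..0: t=0:+1/14400 = 1/14400
⇒ 3j(5 1 6; 0 0 0)² = 6/143, sgn +1
Racah Σ t=0..0: t=0:+1/28800 = 1/28800
⇒ 3j(5 1 6; 0 1 -1)² = 7/286, sgn -1
4πI² = N·(3j₀)²·(3jₘ)² = 63/143
I = -1·√(0.440559/4π) = -0.18723944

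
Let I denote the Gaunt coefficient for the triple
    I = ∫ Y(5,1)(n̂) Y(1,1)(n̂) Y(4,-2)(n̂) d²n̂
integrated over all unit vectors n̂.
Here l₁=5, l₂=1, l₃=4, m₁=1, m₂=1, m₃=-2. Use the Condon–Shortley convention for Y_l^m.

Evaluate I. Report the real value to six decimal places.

Checks pass: Σm=0; 10 even; l₃=4∈[4,6].
(2·5+1)(2·1+1)(2·4+1) = 297
Δ: 2! 8! 0! / 11! → 1/495
sum: t=1:−1/576 = -1/576
3j²(5 1 4; 0 0 0) = Δ·Π!·Σ² = 5/99  (sign -1)
sum: t=2:+1/2880 = 1/2880
3j²(5 1 4; 1 1 -2) = Δ·Π!·Σ² = 2/165  (sign +1)
combine: 4πI² = 297·5/99·2/165 = 2/11
take √, sign -1: I = -0.12028562

-0.120286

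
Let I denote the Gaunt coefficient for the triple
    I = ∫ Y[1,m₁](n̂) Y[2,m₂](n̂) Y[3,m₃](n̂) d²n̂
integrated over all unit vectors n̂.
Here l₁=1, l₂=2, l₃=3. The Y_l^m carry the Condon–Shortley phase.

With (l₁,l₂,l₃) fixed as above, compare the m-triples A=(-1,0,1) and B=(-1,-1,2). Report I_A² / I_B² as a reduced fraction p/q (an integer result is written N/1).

Shared (l₁,l₂,l₃)=(1,2,3): N and (l;000)² cancel in I_A²/I_B².
A: Δ = 0!·2!·4!/7! = 1/105; Racah Σ t=0..0: t=0:+1/8 = 1/8; ⇒ 3j(1 2 3; -1 0 1)² = 2/35, sgn +1
B: Δ = 0!·2!·4!/7! = 1/105; Racah Σ t=0..0: t=0:+1/12 = 1/12; ⇒ 3j(1 2 3; -1 -1 2)² = 2/21, sgn -1
I_A²/I_B² = (2/35)/(2/21) = 3/5

3/5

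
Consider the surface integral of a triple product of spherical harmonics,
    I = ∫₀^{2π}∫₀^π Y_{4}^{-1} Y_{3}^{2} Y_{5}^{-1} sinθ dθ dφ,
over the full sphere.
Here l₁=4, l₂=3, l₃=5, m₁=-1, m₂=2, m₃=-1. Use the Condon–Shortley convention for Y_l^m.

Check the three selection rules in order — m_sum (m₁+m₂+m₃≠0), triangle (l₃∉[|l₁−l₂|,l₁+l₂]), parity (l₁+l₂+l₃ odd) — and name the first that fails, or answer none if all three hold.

Σmᵢ = 0  ✓
l₃∈[|l₁−l₂|,l₁+l₂]=[1,7], have l₃=5  ✓
Σlᵢ = 12 ⇒ even  ✓

none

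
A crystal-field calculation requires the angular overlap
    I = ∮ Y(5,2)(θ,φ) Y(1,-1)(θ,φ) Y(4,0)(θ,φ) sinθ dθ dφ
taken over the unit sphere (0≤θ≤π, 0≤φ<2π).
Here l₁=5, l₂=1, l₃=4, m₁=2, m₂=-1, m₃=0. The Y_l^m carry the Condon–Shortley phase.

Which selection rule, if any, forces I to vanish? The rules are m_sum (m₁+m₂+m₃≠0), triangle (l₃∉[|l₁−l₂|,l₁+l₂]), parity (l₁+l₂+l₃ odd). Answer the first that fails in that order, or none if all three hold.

m₁+m₂+m₃ = 2 − 1 + 0 = 1  ✗
triangle: |5−1|=4 ≤ l₃=4 ≤ 5+1=6
parity: l₁+l₂+l₃ = 10 is even

m_sum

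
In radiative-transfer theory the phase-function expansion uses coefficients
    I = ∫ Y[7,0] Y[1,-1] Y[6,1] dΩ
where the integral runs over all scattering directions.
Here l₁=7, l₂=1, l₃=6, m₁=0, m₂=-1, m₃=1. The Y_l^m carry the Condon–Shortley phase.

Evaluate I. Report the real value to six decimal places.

0.160342

m-sum 0 ✓  L=14 even ✓  6≤6≤8 ✓
Π(2lᵢ+1) = 15×3×13 = 585
triangle coeff Δ(7,1,6) = 1/1365
Σ_t [1,1]: t=1:−1/518400 = -1/518400
(3j)²=7/195 [(7 1 6; 0 0 0)], sign=-1
Σ_t [0,0]: t=0:+1/1209600 = 1/1209600
(3j)²=1/65 [(7 1 6; 0 -1 1)], sign=-1
⇒ 4πI² = 21/65
I = (+1)√(21/65/(4π)) = 0.16034227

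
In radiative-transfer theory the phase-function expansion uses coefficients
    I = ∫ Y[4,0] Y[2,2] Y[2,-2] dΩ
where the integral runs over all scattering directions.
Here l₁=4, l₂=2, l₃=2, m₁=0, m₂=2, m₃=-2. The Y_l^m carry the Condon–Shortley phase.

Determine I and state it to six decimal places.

0.040299

Checks pass: Σm=0; 8 even; l₃=2∈[2,6].
(2·4+1)(2·2+1)(2·2+1) = 225
Δ: 4! 4! 0! / 9! → 1/630
sum: t=2:+1/16 = 1/16
3j²(4 2 2; 0 0 0) = Δ·Π!·Σ² = 2/35  (sign +1)
sum: t=4:+1/576 = 1/576
3j²(4 2 2; 0 2 -2) = Δ·Π!·Σ² = 1/630  (sign +1)
combine: 4πI² = 225·2/35·1/630 = 1/49
take √, sign +1: I = 0.04029926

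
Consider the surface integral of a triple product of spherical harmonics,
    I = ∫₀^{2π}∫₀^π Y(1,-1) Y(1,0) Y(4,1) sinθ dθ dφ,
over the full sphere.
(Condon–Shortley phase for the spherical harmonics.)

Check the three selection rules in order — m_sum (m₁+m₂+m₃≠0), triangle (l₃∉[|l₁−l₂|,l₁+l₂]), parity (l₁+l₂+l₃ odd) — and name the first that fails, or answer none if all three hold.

azimuthal sum: -1 + 0 + 1 = 0  ✓
0 ≤ 4 ≤ 2 (triangle on l)  ✗
L = 1 + 1 + 4 = 6 (even)

triangle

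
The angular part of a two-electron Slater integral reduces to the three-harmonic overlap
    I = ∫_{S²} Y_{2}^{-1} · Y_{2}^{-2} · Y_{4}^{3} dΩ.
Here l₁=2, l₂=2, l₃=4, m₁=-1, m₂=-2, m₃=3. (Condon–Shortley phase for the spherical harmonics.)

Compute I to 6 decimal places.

-0.238414

m-sum 0 ✓  L=8 even ✓  0≤4≤4 ✓
Π(2lᵢ+1) = 5×5×9 = 225
triangle coeff Δ(2,2,4) = 1/630
Σ_t [0,0]: t=0:+1/16 = 1/16
(3j)²=2/35 [(2 2 4; 0 0 0)], sign=+1
Σ_t [0,0]: t=0:+1/144 = 1/144
(3j)²=1/18 [(2 2 4; -1 -2 3)], sign=-1
⇒ 4πI² = 5/7
I = (-1)√(5/7/(4π)) = -0.23841361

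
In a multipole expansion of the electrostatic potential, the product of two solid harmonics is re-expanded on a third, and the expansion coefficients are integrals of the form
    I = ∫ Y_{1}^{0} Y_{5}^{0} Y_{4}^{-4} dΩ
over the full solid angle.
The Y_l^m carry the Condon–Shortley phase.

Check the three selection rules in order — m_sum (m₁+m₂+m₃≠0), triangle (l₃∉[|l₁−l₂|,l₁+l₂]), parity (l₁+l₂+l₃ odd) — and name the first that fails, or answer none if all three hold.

m_sum

m₁+m₂+m₃ = 0 + 0 − 4 = -4  ✗
triangle: |1−5|=4 ≤ l₃=4 ≤ 1+5=6
parity: l₁+l₂+l₃ = 10 is even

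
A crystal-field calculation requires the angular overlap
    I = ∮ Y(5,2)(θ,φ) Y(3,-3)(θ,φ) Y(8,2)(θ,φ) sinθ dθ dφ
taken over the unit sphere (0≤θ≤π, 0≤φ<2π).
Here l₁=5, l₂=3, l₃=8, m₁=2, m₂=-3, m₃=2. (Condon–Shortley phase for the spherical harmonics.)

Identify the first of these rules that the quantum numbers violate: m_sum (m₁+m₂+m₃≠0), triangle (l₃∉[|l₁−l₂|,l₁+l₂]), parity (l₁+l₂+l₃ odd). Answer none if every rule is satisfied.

m_sum

m₁+m₂+m₃ = 2 − 3 + 2 = 1  ✗
triangle: |5−3|=2 ≤ l₃=8 ≤ 5+3=8
parity: l₁+l₂+l₃ = 16 is even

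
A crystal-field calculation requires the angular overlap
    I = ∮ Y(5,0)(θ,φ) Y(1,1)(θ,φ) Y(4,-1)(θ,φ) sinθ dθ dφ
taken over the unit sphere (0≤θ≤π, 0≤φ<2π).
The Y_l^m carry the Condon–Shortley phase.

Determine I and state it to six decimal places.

Checks pass: Σm=0; 10 even; l₃=4∈[4,6].
(2·5+1)(2·1+1)(2·4+1) = 297
Δ: 2! 8! 0! / 11! → 1/495
sum: t=1:−1/576 = -1/576
3j²(5 1 4; 0 0 0) = Δ·Π!·Σ² = 5/99  (sign -1)
sum: t=2:+1/1440 = 1/1440
3j²(5 1 4; 0 1 -1) = Δ·Π!·Σ² = 2/99  (sign -1)
combine: 4πI² = 297·5/99·2/99 = 10/33
take √, sign +1: I = 0.15528807

0.155288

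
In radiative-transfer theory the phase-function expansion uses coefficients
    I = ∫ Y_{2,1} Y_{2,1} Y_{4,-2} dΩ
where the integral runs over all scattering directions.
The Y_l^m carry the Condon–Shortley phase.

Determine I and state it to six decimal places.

0.254875

m-sum 0 ✓  L=8 even ✓  0≤4≤4 ✓
Π(2lᵢ+1) = 5×5×9 = 225
triangle coeff Δ(2,2,4) = 1/630
Σ_t [0,0]: t=0:+1/16 = 1/16
(3j)²=2/35 [(2 2 4; 0 0 0)], sign=+1
Σ_t [0,0]: t=0:+1/36 = 1/36
(3j)²=4/63 [(2 2 4; 1 1 -2)], sign=+1
⇒ 4πI² = 40/49
I = (+1)√(40/49/(4π)) = 0.25487487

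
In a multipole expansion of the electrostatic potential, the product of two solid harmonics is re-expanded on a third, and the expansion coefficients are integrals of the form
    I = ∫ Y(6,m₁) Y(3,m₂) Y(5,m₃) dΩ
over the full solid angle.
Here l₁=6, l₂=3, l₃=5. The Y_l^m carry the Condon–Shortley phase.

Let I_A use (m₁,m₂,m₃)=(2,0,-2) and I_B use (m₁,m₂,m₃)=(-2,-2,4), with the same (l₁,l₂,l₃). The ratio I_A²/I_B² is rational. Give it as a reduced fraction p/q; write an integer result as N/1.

8/45

Shared (l₁,l₂,l₃)=(6,3,5): N and (l;000)² cancel in I_A²/I_B².
A: Δ = 4!·8!·2!/15! = 1/675675; Racah Σ t=1..3: t=1:−1/8640 t=2:+1/5760 t=3:−1/60480 = 1/24192; ⇒ 3j(6 3 5; 2 0 -2)² = 8/3003, sgn -1
B: Δ = 4!·8!·2!/15! = 1/675675; Racah Σ t=0..1: t=0:+1/967680 t=1:−1/60480 = -1/64512; ⇒ 3j(6 3 5; -2 -2 4)² = 15/1001, sgn +1
I_A²/I_B² = (8/3003)/(15/1001) = 8/45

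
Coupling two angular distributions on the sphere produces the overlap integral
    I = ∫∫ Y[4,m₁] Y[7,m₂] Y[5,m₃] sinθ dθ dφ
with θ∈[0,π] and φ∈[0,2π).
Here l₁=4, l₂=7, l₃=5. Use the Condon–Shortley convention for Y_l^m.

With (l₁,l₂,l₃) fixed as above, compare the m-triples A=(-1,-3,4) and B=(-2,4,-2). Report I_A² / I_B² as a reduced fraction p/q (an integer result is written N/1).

507/352

Shared (l₁,l₂,l₃)=(4,7,5): N and (l;000)² cancel in I_A²/I_B².
A: Δ = 6!·2!·8!/17! = 1/6126120; Racah Σ t=3..4: t=3:−1/362880 t=4:+1/1935360 = -13/5806080; ⇒ 3j(4 7 5; -1 -3 4)² = 195/10472, sgn +1
B: Δ = 6!·2!·8!/17! = 1/6126120; Racah Σ t=4..6: t=4:+1/483840 t=5:−1/172800 t=6:+1/1036800 = -1/362880; ⇒ 3j(4 7 5; -2 4 -2)² = 20/1547, sgn +1
I_A²/I_B² = (195/10472)/(20/1547) = 507/352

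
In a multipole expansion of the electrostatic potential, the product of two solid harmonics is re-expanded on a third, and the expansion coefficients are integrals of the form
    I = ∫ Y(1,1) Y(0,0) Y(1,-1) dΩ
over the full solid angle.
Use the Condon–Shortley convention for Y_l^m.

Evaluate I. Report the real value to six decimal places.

-0.282095

Checks pass: Σm=0; 2 even; l₃=1∈[1,1].
(2·1+1)(2·0+1)(2·1+1) = 9
Δ: 0! 2! 0! / 3! → 1/3
sum: t=0:+1/1 = 1/1
3j²(1 0 1; 0 0 0) = Δ·Π!·Σ² = 1/3  (sign -1)
sum: t=0:+1/2 = 1/2
3j²(1 0 1; 1 0 -1) = Δ·Π!·Σ² = 1/3  (sign +1)
combine: 4πI² = 9·1/3·1/3 = 1/1
take √, sign -1: I = -0.28209479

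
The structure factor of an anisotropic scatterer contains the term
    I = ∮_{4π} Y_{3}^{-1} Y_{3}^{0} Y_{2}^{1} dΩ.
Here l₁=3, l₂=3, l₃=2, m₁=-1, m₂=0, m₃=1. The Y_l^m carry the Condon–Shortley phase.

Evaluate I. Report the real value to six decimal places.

-0.059471

m-sum 0 ✓  L=8 even ✓  0≤2≤6 ✓
Π(2lᵢ+1) = 7×7×5 = 245
triangle coeff Δ(3,3,2) = 1/3780
Σ_t [1,3]: t=1:−1/24 t=2:+1/4 t=3:−1/24 = 1/6
(3j)²=4/105 [(3 3 2; 0 0 0)], sign=+1
Σ_t [2,3]: t=2:+1/8 t=3:−1/12 = 1/24
(3j)²=1/210 [(3 3 2; -1 0 1)], sign=-1
⇒ 4πI² = 2/45
I = (-1)√(2/45/(4π)) = -0.05947080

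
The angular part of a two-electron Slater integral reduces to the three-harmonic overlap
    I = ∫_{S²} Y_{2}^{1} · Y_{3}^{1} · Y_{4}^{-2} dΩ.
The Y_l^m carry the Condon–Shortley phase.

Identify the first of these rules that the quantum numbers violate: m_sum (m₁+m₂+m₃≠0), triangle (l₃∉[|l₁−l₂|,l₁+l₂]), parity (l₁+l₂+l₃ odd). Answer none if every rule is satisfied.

parity

azimuthal sum: 1 + 1 − 2 = 0  ✓
1 ≤ 4 ≤ 5 (triangle on l)  ✓
L = 2 + 3 + 4 = 9 (odd)  ✗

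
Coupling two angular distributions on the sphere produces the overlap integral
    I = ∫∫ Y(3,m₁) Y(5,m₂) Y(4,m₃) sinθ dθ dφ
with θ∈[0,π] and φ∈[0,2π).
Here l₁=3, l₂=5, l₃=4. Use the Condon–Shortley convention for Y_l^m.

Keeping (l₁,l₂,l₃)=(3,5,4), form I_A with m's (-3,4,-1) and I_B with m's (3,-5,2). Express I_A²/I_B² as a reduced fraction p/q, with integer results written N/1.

9/5

l's match ⇒ only the (l;m) 3-j factors differ between A and B.
A: triangle coeff Δ(3,5,4) = 1/180180; Σ_t [4,4]: t=4:+1/5760 = 1/5760; (3j)²=9/286 [(3 5 4; -3 4 -1)], sign=-1
B: triangle coeff Δ(3,5,4) = 1/180180; Σ_t [0,0]: t=0:+1/34560 = 1/34560; (3j)²=5/286 [(3 5 4; 3 -5 2)], sign=+1
I_A²/I_B² = (9/286)/(5/286) = 9/5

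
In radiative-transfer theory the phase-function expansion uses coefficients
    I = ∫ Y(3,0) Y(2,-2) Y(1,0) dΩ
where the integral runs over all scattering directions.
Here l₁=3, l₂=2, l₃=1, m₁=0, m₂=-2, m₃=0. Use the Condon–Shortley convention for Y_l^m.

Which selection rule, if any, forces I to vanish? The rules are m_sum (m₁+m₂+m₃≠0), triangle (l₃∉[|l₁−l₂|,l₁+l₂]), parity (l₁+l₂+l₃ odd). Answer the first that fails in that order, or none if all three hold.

azimuthal sum: 0 − 2 + 0 = -2  ✗
1 ≤ 1 ≤ 5 (triangle on l)
L = 3 + 2 + 1 = 6 (even)

m_sum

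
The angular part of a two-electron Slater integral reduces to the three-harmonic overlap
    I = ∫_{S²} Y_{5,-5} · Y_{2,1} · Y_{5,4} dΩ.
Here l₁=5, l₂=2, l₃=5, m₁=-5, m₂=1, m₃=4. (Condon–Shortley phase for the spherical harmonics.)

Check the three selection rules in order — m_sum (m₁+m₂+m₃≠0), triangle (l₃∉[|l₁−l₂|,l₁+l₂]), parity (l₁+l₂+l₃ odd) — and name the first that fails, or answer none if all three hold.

azimuthal sum: -5 + 1 + 4 = 0  ✓
3 ≤ 5 ≤ 7 (triangle on l)  ✓
L = 5 + 2 + 5 = 12 (even)  ✓

none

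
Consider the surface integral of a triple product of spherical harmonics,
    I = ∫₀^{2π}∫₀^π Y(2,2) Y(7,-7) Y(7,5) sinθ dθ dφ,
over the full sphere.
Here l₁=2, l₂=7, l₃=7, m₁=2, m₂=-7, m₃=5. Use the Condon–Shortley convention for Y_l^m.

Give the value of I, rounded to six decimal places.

0.066694

m-sum 0 ✓  L=16 even ✓  5≤7≤9 ✓
Π(2lᵢ+1) = 5×15×15 = 1125
triangle coeff Δ(2,7,7) = 1/185640
Σ_t [0,2]: t=0:+1/2419200 t=1:−1/518400 t=2:+1/2419200 = -1/907200
(3j)²=56/3315 [(2 7 7; 0 0 0)], sign=+1
Σ_t [0,0]: t=0:+1/1916006400 = 1/1916006400
(3j)²=1/340 [(2 7 7; 2 -7 5)], sign=+1
⇒ 4πI² = 210/3757
I = (+1)√(210/3757/(4π)) = 0.06669359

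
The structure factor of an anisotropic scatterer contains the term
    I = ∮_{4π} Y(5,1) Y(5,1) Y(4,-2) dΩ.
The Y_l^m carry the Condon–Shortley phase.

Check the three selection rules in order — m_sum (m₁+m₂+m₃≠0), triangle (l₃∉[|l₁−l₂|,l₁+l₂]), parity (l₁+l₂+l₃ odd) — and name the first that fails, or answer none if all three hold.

azimuthal sum: 1 + 1 − 2 = 0  ✓
0 ≤ 4 ≤ 10 (triangle on l)  ✓
L = 5 + 5 + 4 = 14 (even)  ✓

none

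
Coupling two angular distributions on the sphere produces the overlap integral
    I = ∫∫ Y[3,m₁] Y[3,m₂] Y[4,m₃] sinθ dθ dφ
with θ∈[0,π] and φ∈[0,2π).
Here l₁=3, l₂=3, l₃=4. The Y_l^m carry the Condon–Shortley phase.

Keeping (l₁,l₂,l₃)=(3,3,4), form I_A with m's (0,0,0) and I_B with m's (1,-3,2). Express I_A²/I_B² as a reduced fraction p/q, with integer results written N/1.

Same 3,3,4: normalisation and zero-m 3j drop out of the ratio.
A: Δ: 2! 4! 4! / 11! → 1/34650; sum: t=0:+1/72 t=1:−1/16 t=2:+1/72 = -5/144; 3j²(3 3 4; 0 0 0) = Δ·Π!·Σ² = 2/77  (sign -1)
B: Δ: 2! 4! 4! / 11! → 1/34650; sum: t=0:+1/192 = 1/192; 3j²(3 3 4; 1 -3 2) = Δ·Π!·Σ² = 3/77  (sign +1)
I_A²/I_B² = (2/77)/(3/77) = 2/3

2/3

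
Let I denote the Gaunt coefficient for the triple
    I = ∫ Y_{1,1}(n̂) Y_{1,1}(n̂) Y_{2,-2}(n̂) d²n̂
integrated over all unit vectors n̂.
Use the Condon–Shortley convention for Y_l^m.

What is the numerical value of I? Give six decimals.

0.309019

m-sum 0 ✓  L=4 even ✓  0≤2≤2 ✓
Π(2lᵢ+1) = 3×3×5 = 45
triangle coeff Δ(1,1,2) = 1/30
Σ_t [0,0]: t=0:+1/1 = 1/1
(3j)²=2/15 [(1 1 2; 0 0 0)], sign=+1
Σ_t [0,0]: t=0:+1/4 = 1/4
(3j)²=1/5 [(1 1 2; 1 1 -2)], sign=+1
⇒ 4πI² = 6/5
I = (+1)√(6/5/(4π)) = 0.30901936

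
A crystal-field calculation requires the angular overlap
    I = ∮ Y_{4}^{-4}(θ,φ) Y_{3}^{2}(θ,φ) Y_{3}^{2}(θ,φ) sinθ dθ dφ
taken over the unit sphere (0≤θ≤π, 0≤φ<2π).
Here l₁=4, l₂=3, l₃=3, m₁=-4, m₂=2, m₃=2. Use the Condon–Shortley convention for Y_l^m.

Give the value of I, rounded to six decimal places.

0.214561

m-sum 0 ✓  L=10 even ✓  1≤3≤7 ✓
Π(2lᵢ+1) = 9×7×7 = 441
triangle coeff Δ(4,3,3) = 1/34650
Σ_t [1,3]: t=1:−1/72 t=2:+1/16 t=3:−1/72 = 5/144
(3j)²=2/77 [(4 3 3; 0 0 0)], sign=-1
Σ_t [4,4]: t=4:+1/576 = 1/576
(3j)²=5/99 [(4 3 3; -4 2 2)], sign=-1
⇒ 4πI² = 70/121
I = (+1)√(70/121/(4π)) = 0.21456131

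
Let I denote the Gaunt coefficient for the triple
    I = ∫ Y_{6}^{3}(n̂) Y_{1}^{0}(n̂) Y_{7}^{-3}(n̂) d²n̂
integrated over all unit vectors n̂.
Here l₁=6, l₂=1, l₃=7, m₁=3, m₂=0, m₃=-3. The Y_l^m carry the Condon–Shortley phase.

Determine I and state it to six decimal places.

-0.221293

Rules hold: Σm=0, L=14 even, 5≤7≤7.
N = 13·3·15 = 585
Δ = 0!·12!·2!/15! = 1/1365
Racah Σ t=0..0: t=0:+1/518400 = 1/518400
⇒ 3j(6 1 7; 0 0 0)² = 7/195, sgn -1
Racah Σ t=0..0: t=0:+1/2177280 = 1/2177280
⇒ 3j(6 1 7; 3 0 -3)² = 8/273, sgn +1
4πI² = N·(3j₀)²·(3jₘ)² = 8/13
I = -1·√(0.615385/4π) = -0.22129336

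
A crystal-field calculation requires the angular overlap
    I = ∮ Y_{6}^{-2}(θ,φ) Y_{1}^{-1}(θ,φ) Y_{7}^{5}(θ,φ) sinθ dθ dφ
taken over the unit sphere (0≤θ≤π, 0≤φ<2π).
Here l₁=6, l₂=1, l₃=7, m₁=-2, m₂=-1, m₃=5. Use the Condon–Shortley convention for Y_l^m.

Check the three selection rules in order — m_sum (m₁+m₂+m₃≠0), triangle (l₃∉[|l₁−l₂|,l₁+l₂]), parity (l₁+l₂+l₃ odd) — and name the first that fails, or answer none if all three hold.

m_sum

Σmᵢ = 2  ✗
l₃∈[|l₁−l₂|,l₁+l₂]=[5,7], have l₃=7
Σlᵢ = 14 ⇒ even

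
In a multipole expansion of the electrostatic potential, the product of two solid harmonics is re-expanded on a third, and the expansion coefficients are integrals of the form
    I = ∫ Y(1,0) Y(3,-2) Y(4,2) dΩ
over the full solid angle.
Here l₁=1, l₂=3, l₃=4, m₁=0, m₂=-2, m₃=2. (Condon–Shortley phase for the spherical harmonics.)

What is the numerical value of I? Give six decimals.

0.213244

Checks pass: Σm=0; 8 even; l₃=4∈[2,4].
(2·1+1)(2·3+1)(2·4+1) = 189
Δ: 0! 2! 6! / 9! → 1/252
sum: t=0:+1/36 = 1/36
3j²(1 3 4; 0 0 0) = Δ·Π!·Σ² = 4/63  (sign +1)
sum: t=0:+1/120 = 1/120
3j²(1 3 4; 0 -2 2) = Δ·Π!·Σ² = 1/21  (sign +1)
combine: 4πI² = 189·4/63·1/21 = 4/7
take √, sign +1: I = 0.21324362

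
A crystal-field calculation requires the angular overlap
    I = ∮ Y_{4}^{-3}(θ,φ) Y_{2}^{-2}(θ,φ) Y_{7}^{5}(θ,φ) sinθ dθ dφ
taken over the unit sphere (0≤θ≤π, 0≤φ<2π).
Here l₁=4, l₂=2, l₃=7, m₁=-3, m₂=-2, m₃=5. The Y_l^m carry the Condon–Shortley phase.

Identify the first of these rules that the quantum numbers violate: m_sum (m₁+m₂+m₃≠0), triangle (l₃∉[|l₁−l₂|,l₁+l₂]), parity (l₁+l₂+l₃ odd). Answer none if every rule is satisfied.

Σmᵢ = 0  ✓
l₃∈[|l₁−l₂|,l₁+l₂]=[2,6], have l₃=7  ✗
Σlᵢ = 13 ⇒ odd

triangle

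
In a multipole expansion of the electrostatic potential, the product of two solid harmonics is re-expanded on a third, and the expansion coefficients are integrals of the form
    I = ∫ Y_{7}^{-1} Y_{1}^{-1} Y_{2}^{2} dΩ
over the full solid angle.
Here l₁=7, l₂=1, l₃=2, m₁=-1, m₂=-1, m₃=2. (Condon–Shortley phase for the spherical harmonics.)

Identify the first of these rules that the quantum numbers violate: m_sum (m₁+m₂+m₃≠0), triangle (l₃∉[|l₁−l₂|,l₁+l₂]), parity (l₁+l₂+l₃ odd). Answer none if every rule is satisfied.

triangle

azimuthal sum: -1 − 1 + 2 = 0  ✓
6 ≤ 2 ≤ 8 (triangle on l)  ✗
L = 7 + 1 + 2 = 10 (even)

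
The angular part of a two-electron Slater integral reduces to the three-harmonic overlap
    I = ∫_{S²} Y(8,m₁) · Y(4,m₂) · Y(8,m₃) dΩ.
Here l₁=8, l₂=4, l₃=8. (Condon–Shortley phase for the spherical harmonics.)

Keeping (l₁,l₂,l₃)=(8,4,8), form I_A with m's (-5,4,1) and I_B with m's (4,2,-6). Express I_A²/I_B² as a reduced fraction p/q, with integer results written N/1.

22/21

l's match ⇒ only the (l;m) 3-j factors differ between A and B.
A: triangle coeff Δ(8,4,8) = 1/185175900; Σ_t [4,4]: t=4:+1/1254113280 = 1/1254113280; (3j)²=55/5814 [(8 4 8; -5 4 1)], sign=-1
B: triangle coeff Δ(8,4,8) = 1/185175900; Σ_t [2,4]: t=2:+1/696729600 t=3:−1/1437004800 t=4:+1/45984153600 = 1/1313832960; (3j)²=35/3876 [(8 4 8; 4 2 -6)], sign=+1
I_A²/I_B² = (55/5814)/(35/3876) = 22/21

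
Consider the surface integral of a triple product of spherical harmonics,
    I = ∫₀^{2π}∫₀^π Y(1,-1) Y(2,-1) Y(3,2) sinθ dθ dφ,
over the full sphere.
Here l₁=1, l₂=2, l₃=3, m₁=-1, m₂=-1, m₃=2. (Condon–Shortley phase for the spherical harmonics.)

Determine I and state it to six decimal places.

Checks pass: Σm=0; 6 even; l₃=3∈[1,3].
(2·1+1)(2·2+1)(2·3+1) = 105
Δ: 0! 2! 4! / 7! → 1/105
sum: t=0:+1/4 = 1/4
3j²(1 2 3; 0 0 0) = Δ·Π!·Σ² = 3/35  (sign -1)
sum: t=0:+1/12 = 1/12
3j²(1 2 3; -1 -1 2) = Δ·Π!·Σ² = 2/21  (sign -1)
combine: 4πI² = 105·3/35·2/21 = 6/7
take √, sign +1: I = 0.26116903

0.261169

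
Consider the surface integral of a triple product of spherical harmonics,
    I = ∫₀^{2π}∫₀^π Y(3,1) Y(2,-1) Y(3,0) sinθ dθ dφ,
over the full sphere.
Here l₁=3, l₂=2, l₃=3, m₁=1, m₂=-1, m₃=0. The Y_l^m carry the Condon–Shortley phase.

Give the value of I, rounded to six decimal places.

Checks pass: Σm=0; 8 even; l₃=3∈[1,5].
(2·3+1)(2·2+1)(2·3+1) = 245
Δ: 2! 4! 2! / 9! → 1/3780
sum: t=0:+1/24 t=1:−1/4 t=2:+1/24 = -1/6
3j²(3 2 3; 0 0 0) = Δ·Π!·Σ² = 4/105  (sign +1)
sum: t=0:+1/8 t=1:−1/12 = 1/24
3j²(3 2 3; 1 -1 0) = Δ·Π!·Σ² = 1/210  (sign -1)
combine: 4πI² = 245·4/105·1/210 = 2/45
take √, sign -1: I = -0.05947080

-0.059471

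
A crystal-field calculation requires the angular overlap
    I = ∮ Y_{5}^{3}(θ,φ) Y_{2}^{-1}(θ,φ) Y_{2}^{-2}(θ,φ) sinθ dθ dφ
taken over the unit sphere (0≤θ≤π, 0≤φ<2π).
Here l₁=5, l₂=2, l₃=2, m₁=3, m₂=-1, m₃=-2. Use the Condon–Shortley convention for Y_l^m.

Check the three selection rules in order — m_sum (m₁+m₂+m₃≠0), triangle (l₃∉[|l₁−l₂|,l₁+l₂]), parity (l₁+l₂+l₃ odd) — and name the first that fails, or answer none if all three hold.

triangle

Σmᵢ = 0  ✓
l₃∈[|l₁−l₂|,l₁+l₂]=[3,7], have l₃=2  ✗
Σlᵢ = 9 ⇒ odd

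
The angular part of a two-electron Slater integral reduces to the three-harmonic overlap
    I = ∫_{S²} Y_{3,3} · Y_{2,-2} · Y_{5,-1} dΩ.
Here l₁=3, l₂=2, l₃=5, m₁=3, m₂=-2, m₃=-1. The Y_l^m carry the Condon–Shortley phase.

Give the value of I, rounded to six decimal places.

Rules hold: Σm=0, L=10 even, 1≤5≤5.
N = 7·5·11 = 385
Δ = 0!·6!·4!/11! = 1/2310
Racah Σ t=0..0: t=0:+1/144 = 1/144
⇒ 3j(3 2 5; 0 0 0)² = 10/231, sgn -1
Racah Σ t=0..0: t=0:+1/17280 = 1/17280
⇒ 3j(3 2 5; 3 -2 -1)² = 1/2310, sgn +1
4πI² = N·(3j₀)²·(3jₘ)² = 5/693
I = -1·√(0.00721501/4π) = -0.02396147

-0.023961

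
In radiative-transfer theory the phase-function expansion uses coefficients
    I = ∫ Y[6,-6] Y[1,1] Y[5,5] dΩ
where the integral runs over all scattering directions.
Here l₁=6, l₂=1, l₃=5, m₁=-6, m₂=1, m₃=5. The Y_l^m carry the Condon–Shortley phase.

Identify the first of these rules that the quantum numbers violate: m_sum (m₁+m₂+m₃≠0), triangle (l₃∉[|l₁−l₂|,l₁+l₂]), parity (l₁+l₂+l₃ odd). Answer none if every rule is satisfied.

none

Σmᵢ = 0  ✓
l₃∈[|l₁−l₂|,l₁+l₂]=[5,7], have l₃=5  ✓
Σlᵢ = 12 ⇒ even  ✓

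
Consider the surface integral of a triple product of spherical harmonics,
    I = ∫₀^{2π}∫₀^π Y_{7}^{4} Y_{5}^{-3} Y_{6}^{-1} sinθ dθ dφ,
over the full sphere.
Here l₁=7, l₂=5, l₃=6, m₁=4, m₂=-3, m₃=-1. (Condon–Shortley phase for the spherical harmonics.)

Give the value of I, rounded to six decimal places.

Checks pass: Σm=0; 18 even; l₃=6∈[2,12].
(2·7+1)(2·5+1)(2·6+1) = 2145
Δ: 6! 8! 4! / 19! → 1/174594420
sum: t=1:−1/4147200 t=2:+1/207360 t=3:−1/82944 t=4:+1/207360 t=5:−1/4147200 = -1/345600
3j²(7 5 6; 0 0 0) = Δ·Π!·Σ² = 420/46189  (sign -1)
sum: t=0:+1/2073600 t=1:−1/1036800 t=2:+1/5806080 = -1/3225600
3j²(7 5 6; 4 -3 -1) = Δ·Π!·Σ² = 27/4199  (sign +1)
combine: 4πI² = 2145·420/46189·27/4199 = 170100/1356277
take √, sign -1: I = -0.09990173

-0.099902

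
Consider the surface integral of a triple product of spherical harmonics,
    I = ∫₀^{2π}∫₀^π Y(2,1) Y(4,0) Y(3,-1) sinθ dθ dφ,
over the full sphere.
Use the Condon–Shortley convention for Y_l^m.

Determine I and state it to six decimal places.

Σlᵢ=9 odd — θ-integrand is odd under cosθ→−cosθ; I=0

0.000000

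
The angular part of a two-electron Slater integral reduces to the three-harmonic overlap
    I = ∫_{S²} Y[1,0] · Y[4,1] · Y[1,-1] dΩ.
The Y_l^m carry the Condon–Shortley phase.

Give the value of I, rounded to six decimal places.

|1−4|≤1≤1+4 violated ⇒ I = 0

0.000000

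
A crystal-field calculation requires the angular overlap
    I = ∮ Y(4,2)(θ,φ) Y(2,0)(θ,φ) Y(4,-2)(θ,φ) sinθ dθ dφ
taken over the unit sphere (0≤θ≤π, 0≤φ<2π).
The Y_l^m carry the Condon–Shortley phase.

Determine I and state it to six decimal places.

Checks pass: Σm=0; 10 even; l₃=4∈[2,6].
(2·4+1)(2·2+1)(2·4+1) = 405
Δ: 2! 6! 2! / 11! → 1/13860
sum: t=0:+1/192 t=1:−1/36 t=2:+1/192 = -5/288
3j²(4 2 4; 0 0 0) = Δ·Π!·Σ² = 20/693  (sign -1)
sum: t=0:+1/192 t=1:−1/120 t=2:+1/2880 = -1/360
3j²(4 2 4; 2 0 -2) = Δ·Π!·Σ² = 16/3465  (sign -1)
combine: 4πI² = 405·20/693·16/3465 = 320/5929
take √, sign +1: I = 0.06553591

0.065536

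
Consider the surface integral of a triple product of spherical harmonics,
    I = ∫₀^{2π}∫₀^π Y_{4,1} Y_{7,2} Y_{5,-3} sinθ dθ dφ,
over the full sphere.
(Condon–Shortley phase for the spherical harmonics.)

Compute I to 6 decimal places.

-0.140275

m-sum 0 ✓  L=16 even ✓  3≤5≤11 ✓
Π(2lᵢ+1) = 9×15×11 = 1485
triangle coeff Δ(4,7,5) = 1/6126120
Σ_t [2,4]: t=2:+1/69120 t=3:−1/20736 t=4:+1/69120 = -1/51840
(3j)²=280/21879 [(4 7 5; 0 0 0)], sign=+1
Σ_t [1,3]: t=1:−1/9676800 t=2:+1/241920 t=3:−1/103680 = -163/29030400
(3j)²=26569/2042040 [(4 7 5; 1 2 -3)], sign=-1
⇒ 4πI² = 132845/537251
I = (-1)√(132845/537251/(4π)) = -0.14027461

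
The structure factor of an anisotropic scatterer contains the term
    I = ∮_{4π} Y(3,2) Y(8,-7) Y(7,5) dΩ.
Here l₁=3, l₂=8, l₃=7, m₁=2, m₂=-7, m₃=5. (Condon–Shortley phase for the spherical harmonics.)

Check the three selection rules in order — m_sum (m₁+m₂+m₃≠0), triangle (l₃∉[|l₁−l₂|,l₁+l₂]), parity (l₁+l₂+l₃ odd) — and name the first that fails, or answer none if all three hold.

azimuthal sum: 2 − 7 + 5 = 0  ✓
5 ≤ 7 ≤ 11 (triangle on l)  ✓
L = 3 + 8 + 7 = 18 (even)  ✓

none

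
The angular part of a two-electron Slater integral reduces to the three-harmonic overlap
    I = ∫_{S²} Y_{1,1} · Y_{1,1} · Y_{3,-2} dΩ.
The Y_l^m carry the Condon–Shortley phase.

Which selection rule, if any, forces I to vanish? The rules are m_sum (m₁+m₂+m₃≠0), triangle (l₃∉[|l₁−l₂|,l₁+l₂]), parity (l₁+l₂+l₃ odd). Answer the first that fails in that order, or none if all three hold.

triangle

Σmᵢ = 0  ✓
l₃∈[|l₁−l₂|,l₁+l₂]=[0,2], have l₃=3  ✗
Σlᵢ = 5 ⇒ odd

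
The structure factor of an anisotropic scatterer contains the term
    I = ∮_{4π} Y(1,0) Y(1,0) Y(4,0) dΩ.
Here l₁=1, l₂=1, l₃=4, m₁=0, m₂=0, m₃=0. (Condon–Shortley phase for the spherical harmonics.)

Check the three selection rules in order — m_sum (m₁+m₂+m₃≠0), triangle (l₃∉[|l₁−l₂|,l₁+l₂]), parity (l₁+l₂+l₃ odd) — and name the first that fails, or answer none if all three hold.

Σmᵢ = 0  ✓
l₃∈[|l₁−l₂|,l₁+l₂]=[0,2], have l₃=4  ✗
Σlᵢ = 6 ⇒ even

triangle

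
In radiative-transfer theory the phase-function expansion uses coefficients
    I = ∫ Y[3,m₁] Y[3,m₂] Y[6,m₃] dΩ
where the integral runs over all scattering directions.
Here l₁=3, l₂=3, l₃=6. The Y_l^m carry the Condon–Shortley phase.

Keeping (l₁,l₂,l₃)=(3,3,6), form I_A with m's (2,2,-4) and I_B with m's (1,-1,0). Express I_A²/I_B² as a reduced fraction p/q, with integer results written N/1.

Shared (l₁,l₂,l₃)=(3,3,6): N and (l;000)² cancel in I_A²/I_B².
A: Δ = 0!·6!·6!/13! = 1/12012; Racah Σ t=0..0: t=0:+1/14400 = 1/14400; ⇒ 3j(3 3 6; 2 2 -4)² = 6/143, sgn +1
B: Δ = 0!·6!·6!/13! = 1/12012; Racah Σ t=0..0: t=0:+1/2304 = 1/2304; ⇒ 3j(3 3 6; 1 -1 0)² = 75/4004, sgn +1
I_A²/I_B² = (6/143)/(75/4004) = 56/25

56/25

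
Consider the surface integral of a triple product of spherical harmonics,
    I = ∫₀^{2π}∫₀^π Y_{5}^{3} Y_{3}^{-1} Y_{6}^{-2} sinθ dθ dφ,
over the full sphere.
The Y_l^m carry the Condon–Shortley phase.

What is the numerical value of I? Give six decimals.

-0.145631

Checks pass: Σm=0; 14 even; l₃=6∈[2,8].
(2·5+1)(2·3+1)(2·6+1) = 1001
Δ: 2! 8! 4! / 15! → 1/675675
sum: t=0:+1/8640 t=1:−1/2304 t=2:+1/8640 = -7/34560
3j²(5 3 6; 0 0 0) = Δ·Π!·Σ² = 7/429  (sign -1)
sum: t=0:+1/11520 t=1:−1/30240 t=2:+1/1935360 = 1/18432
3j²(5 3 6; 3 -1 -2) = Δ·Π!·Σ² = 7/429  (sign +1)
combine: 4πI² = 1001·7/429·7/429 = 343/1287
take √, sign -1: I = -0.14563067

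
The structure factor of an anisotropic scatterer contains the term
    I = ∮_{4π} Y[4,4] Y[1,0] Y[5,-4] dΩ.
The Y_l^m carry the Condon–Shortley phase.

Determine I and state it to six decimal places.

0.147319

Checks pass: Σm=0; 10 even; l₃=5∈[3,5].
(2·4+1)(2·1+1)(2·5+1) = 297
Δ: 0! 8! 2! / 11! → 1/495
sum: t=0:+1/576 = 1/576
3j²(4 1 5; 0 0 0) = Δ·Π!·Σ² = 5/99  (sign -1)
sum: t=0:+1/40320 = 1/40320
3j²(4 1 5; 4 0 -4) = Δ·Π!·Σ² = 1/55  (sign -1)
combine: 4πI² = 297·5/99·1/55 = 3/11
take √, sign +1: I = 0.14731920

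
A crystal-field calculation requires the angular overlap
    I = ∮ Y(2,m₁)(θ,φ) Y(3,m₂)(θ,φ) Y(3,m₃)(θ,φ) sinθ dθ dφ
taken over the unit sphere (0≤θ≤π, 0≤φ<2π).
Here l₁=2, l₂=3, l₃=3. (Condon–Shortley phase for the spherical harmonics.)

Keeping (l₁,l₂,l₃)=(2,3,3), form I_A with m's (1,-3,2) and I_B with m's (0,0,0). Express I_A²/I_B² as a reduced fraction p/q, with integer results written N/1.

l's match ⇒ only the (l;m) 3-j factors differ between A and B.
A: triangle coeff Δ(2,3,3) = 1/3780; Σ_t [0,0]: t=0:+1/48 = 1/48; (3j)²=5/84 [(2 3 3; 1 -3 2)], sign=-1
B: triangle coeff Δ(2,3,3) = 1/3780; Σ_t [0,2]: t=0:+1/24 t=1:−1/4 t=2:+1/24 = -1/6; (3j)²=4/105 [(2 3 3; 0 0 0)], sign=+1
I_A²/I_B² = (5/84)/(4/105) = 25/16

25/16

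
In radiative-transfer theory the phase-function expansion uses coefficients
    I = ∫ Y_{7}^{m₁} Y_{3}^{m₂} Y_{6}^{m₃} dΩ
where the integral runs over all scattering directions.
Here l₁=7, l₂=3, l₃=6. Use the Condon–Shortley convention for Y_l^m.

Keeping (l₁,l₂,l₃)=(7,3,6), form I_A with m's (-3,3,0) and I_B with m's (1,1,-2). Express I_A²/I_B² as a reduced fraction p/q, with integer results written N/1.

Same 7,3,6: normalisation and zero-m 3j drop out of the ratio.
A: Δ: 4! 10! 2! / 17! → 1/2042040; sum: t=4:+1/829440 = 1/829440; 3j²(7 3 6; -3 3 0) = Δ·Π!·Σ² = 225/9724  (sign +1)
B: Δ: 4! 10! 2! / 17! → 1/2042040; sum: t=2:+1/138240 t=3:−1/181440 t=4:+1/3870720 = 23/11612160; 3j²(7 3 6; 1 1 -2) = Δ·Π!·Σ² = 529/204204  (sign +1)
I_A²/I_B² = (225/9724)/(529/204204) = 4725/529

4725/529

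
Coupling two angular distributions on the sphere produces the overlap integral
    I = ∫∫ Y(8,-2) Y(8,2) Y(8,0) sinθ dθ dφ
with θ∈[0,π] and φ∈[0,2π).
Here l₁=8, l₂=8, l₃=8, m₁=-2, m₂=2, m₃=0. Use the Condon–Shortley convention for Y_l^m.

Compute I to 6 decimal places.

m-sum 0 ✓  L=24 even ✓  0≤8≤16 ✓
Π(2lᵢ+1) = 17×17×17 = 4913
triangle coeff Δ(8,8,8) = 1/236637794250
Σ_t [0,8]: t=0:+1/65548320768000 t=1:−1/128024064000 t=2:+1/2985984000 t=3:−1/373248000 t=4:+1/191102976 t=5:−1/373248000 t=6:+1/2985984000 t=7:−1/128024064000 t=8:+1/65548320768000 = 11/20808990720
(3j)²=490/96577 [(8 8 8; 0 0 0)], sign=+1
Σ_t [2,8]: t=2:+1/2341011456000 t=3:−1/18289152000 t=4:+1/1194393600 t=5:−1/373248000 t=6:+1/477757440 t=7:−1/2612736000 t=8:+1/83607552000 = -407/2341011456000
(3j)²=1369/965770 [(8 8 8; -2 2 0)], sign=-1
⇒ 4πI² = 1140377/32273761
I = (-1)√(1140377/32273761/(4π)) = -0.05302669

-0.053027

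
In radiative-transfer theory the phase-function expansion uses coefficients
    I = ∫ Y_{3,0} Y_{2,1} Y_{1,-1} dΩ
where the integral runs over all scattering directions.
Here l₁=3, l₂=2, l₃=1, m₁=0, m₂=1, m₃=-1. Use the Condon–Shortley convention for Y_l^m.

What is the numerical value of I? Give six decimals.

m-sum 0 ✓  L=6 even ✓  1≤1≤5 ✓
Π(2lᵢ+1) = 7×5×3 = 105
triangle coeff Δ(3,2,1) = 1/105
Σ_t [2,2]: t=2:+1/4 = 1/4
(3j)²=3/35 [(3 2 1; 0 0 0)], sign=-1
Σ_t [3,3]: t=3:−1/12 = -1/12
(3j)²=1/35 [(3 2 1; 0 1 -1)], sign=-1
⇒ 4πI² = 9/35
I = (+1)√(9/35/(4π)) = 0.14304817

0.143048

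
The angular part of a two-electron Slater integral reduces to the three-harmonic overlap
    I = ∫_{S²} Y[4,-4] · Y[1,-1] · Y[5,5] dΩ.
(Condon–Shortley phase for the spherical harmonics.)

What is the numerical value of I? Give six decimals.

Checks pass: Σm=0; 10 even; l₃=5∈[3,5].
(2·4+1)(2·1+1)(2·5+1) = 297
Δ: 0! 8! 2! / 11! → 1/495
sum: t=0:+1/576 = 1/576
3j²(4 1 5; 0 0 0) = Δ·Π!·Σ² = 5/99  (sign -1)
sum: t=0:+1/80640 = 1/80640
3j²(4 1 5; -4 -1 5) = Δ·Π!·Σ² = 1/11  (sign +1)
combine: 4πI² = 297·5/99·1/11 = 15/11
take √, sign -1: I = -0.32941575

-0.329416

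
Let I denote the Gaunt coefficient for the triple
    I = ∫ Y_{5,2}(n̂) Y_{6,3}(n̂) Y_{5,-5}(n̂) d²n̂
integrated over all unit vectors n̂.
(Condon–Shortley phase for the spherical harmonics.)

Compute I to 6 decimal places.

-0.172202

Checks pass: Σm=0; 16 even; l₃=5∈[1,11].
(2·5+1)(2·6+1)(2·5+1) = 1573
Δ: 6! 4! 6! / 17! → 1/28588560
sum: t=1:−1/345600 t=2:+1/13824 t=3:−1/5184 t=4:+1/13824 t=5:−1/345600 = -7/129600
3j²(5 6 5; 0 0 0) = Δ·Π!·Σ² = 80/7293  (sign +1)
sum: t=3:−1/622080 = -1/622080
3j²(5 6 5; 2 3 -5) = Δ·Π!·Σ² = 105/4862  (sign -1)
combine: 4πI² = 1573·80/7293·105/4862 = 1400/3757
take √, sign -1: I = -0.17220212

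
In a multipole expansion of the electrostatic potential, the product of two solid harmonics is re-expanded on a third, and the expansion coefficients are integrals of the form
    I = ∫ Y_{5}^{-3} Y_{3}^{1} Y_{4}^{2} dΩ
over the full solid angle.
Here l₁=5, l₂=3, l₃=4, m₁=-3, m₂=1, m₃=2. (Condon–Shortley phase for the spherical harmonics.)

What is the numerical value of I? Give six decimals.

-0.144236

Checks pass: Σm=0; 12 even; l₃=4∈[2,8].
(2·5+1)(2·3+1)(2·4+1) = 693
Δ: 4! 6! 2! / 13! → 1/180180
sum: t=1:−1/576 t=2:+1/144 t=3:−1/576 = 1/288
3j²(5 3 4; 0 0 0) = Δ·Π!·Σ² = 20/1001  (sign +1)
sum: t=2:+1/5760 t=3:−1/720 t=4:+1/2304 = -1/1280
3j²(5 3 4; -3 1 2) = Δ·Π!·Σ² = 27/1430  (sign -1)
combine: 4πI² = 693·20/1001·27/1430 = 486/1859
take √, sign -1: I = -0.14423595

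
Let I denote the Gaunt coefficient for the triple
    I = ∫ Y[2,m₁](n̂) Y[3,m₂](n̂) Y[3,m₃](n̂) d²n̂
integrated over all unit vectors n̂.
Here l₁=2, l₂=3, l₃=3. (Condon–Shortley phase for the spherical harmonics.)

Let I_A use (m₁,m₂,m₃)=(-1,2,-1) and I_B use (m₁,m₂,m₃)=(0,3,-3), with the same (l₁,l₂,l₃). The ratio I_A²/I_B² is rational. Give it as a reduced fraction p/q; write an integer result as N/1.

Shared (l₁,l₂,l₃)=(2,3,3): N and (l;000)² cancel in I_A²/I_B².
A: Δ = 2!·2!·4!/9! = 1/3780; Racah Σ t=1..2: t=1:−1/48 t=2:+1/12 = 1/16; ⇒ 3j(2 3 3; -1 2 -1)² = 1/28, sgn +1
B: Δ = 2!·2!·4!/9! = 1/3780; Racah Σ t=2..2: t=2:+1/96 = 1/96; ⇒ 3j(2 3 3; 0 3 -3)² = 5/84, sgn +1
I_A²/I_B² = (1/28)/(5/84) = 3/5

3/5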